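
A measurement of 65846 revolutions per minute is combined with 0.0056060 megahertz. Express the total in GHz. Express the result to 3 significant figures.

6.70e-6 gigahertz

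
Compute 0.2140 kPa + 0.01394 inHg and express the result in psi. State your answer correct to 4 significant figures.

0.03788 psi

0.2140 kPa = 0.0310381 psi and 0.01394 inHg = 0.00684669 psi.
0.0310381 + 0.00684669 ≈ 0.03788 psi.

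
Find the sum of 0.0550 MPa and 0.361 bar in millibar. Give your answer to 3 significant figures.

911 millibar

0.0550 MPa = 550.000 mbar and 0.361 bar = 361.000 mbar.
550.000 + 361.000 ≈ 911 mbar.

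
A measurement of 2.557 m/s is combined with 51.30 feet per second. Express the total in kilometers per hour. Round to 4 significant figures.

65.50 kilometers per hour

2.557 m/s = 9.20520 km/h and 51.30 ft/s = 56.2905 km/h.
9.20520 + 56.2905 ≈ 65.50 km/h.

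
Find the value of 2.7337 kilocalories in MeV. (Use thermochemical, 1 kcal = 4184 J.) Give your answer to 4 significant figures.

1 kilocalorie = 2.61145e+16 MeV.
So 2.7337 × 2.61145e+16 ≈ 7.139e+16 MeV.

7.139e+16 megaelectronvolts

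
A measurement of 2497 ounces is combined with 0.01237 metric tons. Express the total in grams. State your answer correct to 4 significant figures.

2497 oz = 70788.8 g and 0.01237 t = 12370.0 g.
70788.8 + 12370.0 ≈ 83160 g.

83160 g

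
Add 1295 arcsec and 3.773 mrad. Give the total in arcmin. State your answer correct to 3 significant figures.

34.6 arcmin

1295 arcsec = 21.5833 arcmin and 3.773 mrad = 12.9706 arcmin.
21.5833 + 12.9706 ≈ 34.6 arcmin.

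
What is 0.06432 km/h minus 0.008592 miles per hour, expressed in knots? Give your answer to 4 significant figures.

0.02726 kn

0.06432 km/h = 0.0347300 kn and 0.008592 mph = 0.00746624 kn.
0.0347300 − 0.00746624 ≈ 0.02726 kn.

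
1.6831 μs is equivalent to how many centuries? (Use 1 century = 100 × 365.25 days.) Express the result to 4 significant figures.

5.333 × 10^-16 century

1 microsecond = 3.16881 × 10^-16 centuries.
1.6831 × 3.16881 × 10^-16 ≈ 5.333 × 10^-16 century.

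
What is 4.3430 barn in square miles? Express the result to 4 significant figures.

1 barn = 3.86102e-35 mi².
Thus 4.3430 × 3.86102e-35 ≈ 1.677e-34 mi².

1.677e-34 mi²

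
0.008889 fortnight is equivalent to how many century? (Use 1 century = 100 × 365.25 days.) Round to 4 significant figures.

1 fortnight = 0.000383299 centuries.
Then 0.008889 × 0.000383299 ≈ 3.407 × 10^-6 century.

3.407 × 10^-6 century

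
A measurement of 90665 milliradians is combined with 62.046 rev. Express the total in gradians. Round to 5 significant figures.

30590 grad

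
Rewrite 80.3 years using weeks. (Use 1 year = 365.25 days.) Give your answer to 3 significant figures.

1 year = 52.1786 wk.
Thus 80.3 × 52.1786 ≈ 4190 wk.

4190 wk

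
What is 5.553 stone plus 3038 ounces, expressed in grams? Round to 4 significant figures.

121400 g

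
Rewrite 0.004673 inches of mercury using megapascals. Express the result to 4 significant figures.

1.582e-5 MPa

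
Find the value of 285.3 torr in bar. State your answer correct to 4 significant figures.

0.3804 bar

1 torr = 0.00133322 bar.
So 285.3 × 0.00133322 ≈ 0.3804 bar.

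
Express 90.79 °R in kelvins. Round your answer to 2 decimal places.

°R = K × 9/5.
Applying the formula gives 50.44 K.

50.44 K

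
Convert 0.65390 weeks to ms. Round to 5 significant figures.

3.9548e+8 milliseconds

1 wk = 6.04800e+8 ms.
Thus 0.65390 × 6.04800e+8 ≈ 3.9548e+8 ms.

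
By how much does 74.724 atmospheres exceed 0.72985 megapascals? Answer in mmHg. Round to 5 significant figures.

51316 mmHg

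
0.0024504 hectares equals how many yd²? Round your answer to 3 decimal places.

29.307 square yards

1 hectare = 11959.9 yd².
Then 0.0024504 × 11959.9 ≈ 29.307 yd².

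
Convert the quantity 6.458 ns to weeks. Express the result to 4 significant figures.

1 nanosecond = 1.65344e-15 wk.
So 6.458 × 1.65344e-15 ≈ 1.068e-14 wk.

1.068e-14 wk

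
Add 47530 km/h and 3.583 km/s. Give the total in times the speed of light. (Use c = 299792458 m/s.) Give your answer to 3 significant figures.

47530 km/h = 4.40397e-5 c and 3.583 km/s = 1.19516e-5 c.
4.40397e-5 + 1.19516e-5 ≈ 5.60e-5 c.

5.60e-5 times the speed of light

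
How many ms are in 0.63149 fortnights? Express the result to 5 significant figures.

1 fortnight = 1.20960 × 10^9 milliseconds.
Then 0.63149 × 1.20960 × 10^9 ≈ 7.6385 × 10^8 ms.

7.6385 × 10^8 milliseconds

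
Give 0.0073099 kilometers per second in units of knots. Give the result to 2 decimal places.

14.21 knots

1 km/s = 1943.84 knots.
0.0073099 × 1943.84 ≈ 14.21 kn.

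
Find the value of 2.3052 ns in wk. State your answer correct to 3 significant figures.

3.81 × 10^-15 weeks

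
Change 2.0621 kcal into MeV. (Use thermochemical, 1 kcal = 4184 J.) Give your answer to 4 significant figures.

5.385 × 10^16 MeV

1 kilocalorie = 2.61145 × 10^16 MeV.
Thus 2.0621 × 2.61145 × 10^16 ≈ 5.385 × 10^16 MeV.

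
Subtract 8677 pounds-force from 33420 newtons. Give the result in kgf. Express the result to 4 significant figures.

33420 N = 3407.89 kgf and 8677 lbf = 3935.82 kgf.
3407.89 − 3935.82 ≈ -527.9 kgf.

-527.9 kilograms-force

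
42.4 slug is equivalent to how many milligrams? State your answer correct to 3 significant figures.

1 slug = 1.45939e+7 milligrams.
42.4 × 1.45939e+7 ≈ 6.19e+8 mg.

6.19e+8 milligrams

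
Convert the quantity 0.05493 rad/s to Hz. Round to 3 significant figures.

0.00874 Hz

1 radian per second = 0.159155 Hz.
Thus 0.05493 × 0.159155 ≈ 0.00874 Hz.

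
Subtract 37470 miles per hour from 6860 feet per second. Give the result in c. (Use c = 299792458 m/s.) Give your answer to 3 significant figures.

6860 ft/s = 6.97459 × 10^-6 c and 37470 mph = 5.58739 × 10^-5 c.
6.97459 × 10^-6 − 5.58739 × 10^-5 ≈ -4.89 × 10^-5 c.

-4.89 × 10^-5 times the speed of light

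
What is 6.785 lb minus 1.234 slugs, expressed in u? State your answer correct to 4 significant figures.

-8.992e+27 u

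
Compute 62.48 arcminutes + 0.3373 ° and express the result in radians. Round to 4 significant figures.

0.02406 rad

62.48 arcmin = 0.0181747 rad and 0.3373 ° = 0.00588700 rad.
0.0181747 + 0.00588700 ≈ 0.02406 rad.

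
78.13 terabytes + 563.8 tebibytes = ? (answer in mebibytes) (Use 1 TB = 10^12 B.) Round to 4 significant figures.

6.657 × 10^8 MiB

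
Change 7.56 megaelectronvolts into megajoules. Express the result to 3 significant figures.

1.21 × 10^-18 MJ

1 megaelectronvolt = 1.60218 × 10^-19 megajoules.
Thus 7.56 × 1.60218 × 10^-19 ≈ 1.21 × 10^-18 MJ.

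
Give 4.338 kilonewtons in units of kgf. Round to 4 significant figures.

442.4 kilograms-force

1 kilonewton = 101.972 kgf.
Then 4.338 × 101.972 ≈ 442.4 kgf.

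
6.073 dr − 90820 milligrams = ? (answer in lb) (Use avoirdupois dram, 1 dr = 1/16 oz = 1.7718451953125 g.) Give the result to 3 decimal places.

-0.177 lb

6.073 dr = 0.0237227 lb and 90820 mg = 0.200224 lb.
0.0237227 − 0.200224 ≈ -0.177 lb.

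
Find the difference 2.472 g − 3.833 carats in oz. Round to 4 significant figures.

0.06016 oz

2.472 g = 0.0871972 oz and 3.833 ct = 0.0270410 oz.
0.0871972 − 0.0270410 ≈ 0.06016 oz.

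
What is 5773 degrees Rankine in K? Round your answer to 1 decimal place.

3207.2 K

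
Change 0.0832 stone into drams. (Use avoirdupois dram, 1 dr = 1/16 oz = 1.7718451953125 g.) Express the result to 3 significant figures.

1 stone = 3584.00 dr.
So 0.0832 × 3584.00 ≈ 298 dr.

298 dr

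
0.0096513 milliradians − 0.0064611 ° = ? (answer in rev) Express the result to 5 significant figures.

-1.6411 × 10^-5 rev

0.0096513 mrad = 1.53605 × 10^-6 rev and 0.0064611 ° = 1.79475 × 10^-5 rev.
1.53605 × 10^-6 − 1.79475 × 10^-5 ≈ -1.6411 × 10^-5 rev.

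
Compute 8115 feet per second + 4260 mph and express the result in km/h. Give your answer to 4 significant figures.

15760 kilometers per hour

8115 ft/s = 8904.43 km/h and 4260 mph = 6855.81 km/h.
8904.43 + 6855.81 ≈ 15760 km/h.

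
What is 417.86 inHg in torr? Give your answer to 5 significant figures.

10614 torr

1 inHg = 25.4000 torr.
So 417.86 × 25.4000 ≈ 10614 torr.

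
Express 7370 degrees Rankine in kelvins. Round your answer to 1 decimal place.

°R = K × 9/5.
Applying the formula gives 4094.4 K.

4094.4 K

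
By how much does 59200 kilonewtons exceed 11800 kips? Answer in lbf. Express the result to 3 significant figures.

59200 kN = 1.33087e+7 lbf and 11800 kip = 1.18000e+7 lbf.
1.33087e+7 − 1.18000e+7 ≈ 1.51e+6 lbf.

1.51e+6 lbf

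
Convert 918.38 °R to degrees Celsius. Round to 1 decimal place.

237.1 degrees Celsius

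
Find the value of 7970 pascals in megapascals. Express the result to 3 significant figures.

1 pascal = 1.00000e-6 MPa.
7970 × 1.00000e-6 ≈ 0.00797 MPa.

0.00797 MPa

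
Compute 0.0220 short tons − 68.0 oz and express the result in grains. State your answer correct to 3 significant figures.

278000 gr

0.0220 short ton = 308000 gr and 68.0 oz = 29750.0 gr.
308000 − 29750.0 ≈ 278000 gr.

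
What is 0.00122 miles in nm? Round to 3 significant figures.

1 mile = 1.60934e+12 nm.
0.00122 × 1.60934e+12 ≈ 1.96e+9 nm.

1.96e+9 nm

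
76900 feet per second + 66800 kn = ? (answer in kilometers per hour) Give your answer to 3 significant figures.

208000 kilometers per hour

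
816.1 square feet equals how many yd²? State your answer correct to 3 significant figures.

90.7 yd²

1 ft² = 0.111111 yd².
Thus 816.1 × 0.111111 ≈ 90.7 yd².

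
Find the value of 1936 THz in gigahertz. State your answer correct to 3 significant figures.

1.94e+6 GHz

1 THz = 1000.00 gigahertz.
1936 × 1000.00 ≈ 1.94e+6 GHz.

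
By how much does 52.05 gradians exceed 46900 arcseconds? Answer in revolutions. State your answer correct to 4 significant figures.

0.09394 rev

52.05 grad = 0.130125 rev and 46900 arcsec = 0.0361883 rev.
0.130125 − 0.0361883 ≈ 0.09394 rev.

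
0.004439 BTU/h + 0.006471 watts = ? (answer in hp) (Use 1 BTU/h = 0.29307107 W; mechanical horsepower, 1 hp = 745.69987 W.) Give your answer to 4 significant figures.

1.042 × 10^-5 hp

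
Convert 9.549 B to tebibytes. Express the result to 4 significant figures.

8.685e-12 TiB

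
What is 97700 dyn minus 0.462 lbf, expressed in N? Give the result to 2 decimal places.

-1.08 newtons

97700 dyn = 0.977000 N and 0.462 lbf = 2.05508 N.
0.977000 − 2.05508 ≈ -1.08 N.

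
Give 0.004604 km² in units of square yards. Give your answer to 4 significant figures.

5506 yd²

1 square kilometer = 1.19599e+6 square yards.
Thus 0.004604 × 1.19599e+6 ≈ 5506 yd².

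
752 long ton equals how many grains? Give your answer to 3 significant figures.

1.18 × 10^10 gr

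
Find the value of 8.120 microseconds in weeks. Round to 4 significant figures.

1.343 × 10^-11 wk

1 μs = 1.65344 × 10^-12 weeks.
8.120 × 1.65344 × 10^-12 ≈ 1.343 × 10^-11 wk.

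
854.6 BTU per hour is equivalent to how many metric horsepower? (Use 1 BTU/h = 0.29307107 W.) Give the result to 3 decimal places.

0.341 metric horsepower

1 BTU/h = 0.000398466 PS.
854.6 × 0.000398466 ≈ 0.341 PS.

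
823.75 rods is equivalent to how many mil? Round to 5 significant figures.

1 rod = 198000 mils.
So 823.75 × 198000 ≈ 1.6310e+8 mil.

1.6310e+8 mil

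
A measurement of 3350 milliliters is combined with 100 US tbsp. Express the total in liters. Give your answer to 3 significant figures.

3350 mL = 3.35000 L and 100 US tbsp = 1.47868 L.
3.35000 + 1.47868 ≈ 4.83 L.

4.83 L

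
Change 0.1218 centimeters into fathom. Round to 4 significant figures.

1 centimeter = 0.00546807 fathom.
0.1218 × 0.00546807 ≈ 0.0006660 fathom.

0.0006660 fathom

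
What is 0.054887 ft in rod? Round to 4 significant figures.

0.003326 rods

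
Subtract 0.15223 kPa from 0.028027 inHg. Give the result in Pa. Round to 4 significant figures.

-57.32 pascals

0.028027 inHg = 94.9103 Pa and 0.15223 kPa = 152.230 Pa.
94.9103 − 152.230 ≈ -57.32 Pa.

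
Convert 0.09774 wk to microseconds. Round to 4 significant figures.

1 wk = 6.04800 × 10^11 μs.
Thus 0.09774 × 6.04800 × 10^11 ≈ 5.911 × 10^10 μs.

5.911 × 10^10 microseconds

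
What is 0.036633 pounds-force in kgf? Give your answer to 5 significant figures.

1 pound-force = 0.453592 kilograms-force.
Then 0.036633 × 0.453592 ≈ 0.016616 kgf.

0.016616 kgf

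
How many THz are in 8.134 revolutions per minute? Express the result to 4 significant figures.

1.356e-13 THz

1 rpm = 1.66667e-14 terahertz.
Then 8.134 × 1.66667e-14 ≈ 1.356e-13 THz.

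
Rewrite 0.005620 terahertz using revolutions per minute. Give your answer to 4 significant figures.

3.372e+11 revolutions per minute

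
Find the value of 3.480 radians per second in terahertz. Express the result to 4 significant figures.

1 rad/s = 1.59155e-13 terahertz.
So 3.480 × 1.59155e-13 ≈ 5.539e-13 THz.

5.539e-13 terahertz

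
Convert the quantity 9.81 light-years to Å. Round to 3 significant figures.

9.28e+26 Å

1 light-year = 9.46073e+25 Å.
9.81 × 9.46073e+25 ≈ 9.28e+26 Å.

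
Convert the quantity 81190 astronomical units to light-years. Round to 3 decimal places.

1.284 light-years

1 au = 1.58125e-5 ly.
So 81190 × 1.58125e-5 ≈ 1.284 ly.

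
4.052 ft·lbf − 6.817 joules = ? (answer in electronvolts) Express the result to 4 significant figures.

4.052 ft·lbf = 3.42894 × 10^19 eV and 6.817 J = 4.25484 × 10^19 eV.
3.42894 × 10^19 − 4.25484 × 10^19 ≈ -8.259 × 10^18 eV.

-8.259 × 10^18 eV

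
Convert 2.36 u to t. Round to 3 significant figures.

1 u = 1.66054e-30 metric tons.
2.36 × 1.66054e-30 ≈ 3.92e-30 t.

3.92e-30 t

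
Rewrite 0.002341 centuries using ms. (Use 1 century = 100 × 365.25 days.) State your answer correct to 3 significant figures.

7.39e+9 ms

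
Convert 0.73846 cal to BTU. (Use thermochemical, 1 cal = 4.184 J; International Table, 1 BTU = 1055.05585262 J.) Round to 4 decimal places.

1 calorie = 0.00396567 BTU.
Then 0.73846 × 0.00396567 ≈ 0.0029 BTU.

0.0029 BTU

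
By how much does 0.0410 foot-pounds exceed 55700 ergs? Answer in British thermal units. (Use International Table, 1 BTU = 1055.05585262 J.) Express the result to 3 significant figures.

0.0410 ft·lbf = 5.26878 × 10^-5 BTU and 55700 erg = 5.27934 × 10^-6 BTU.
5.26878 × 10^-5 − 5.27934 × 10^-6 ≈ 4.74 × 10^-5 BTU.

4.74 × 10^-5 BTU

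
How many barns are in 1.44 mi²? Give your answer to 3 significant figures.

3.73e+34 barn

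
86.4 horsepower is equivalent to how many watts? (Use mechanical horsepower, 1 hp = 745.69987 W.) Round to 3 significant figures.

1 horsepower = 745.700 watts.
Then 86.4 × 745.700 ≈ 64400 W.

64400 W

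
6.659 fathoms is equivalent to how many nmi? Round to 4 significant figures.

0.006576 nmi

1 fathom = 0.000987473 nautical miles.
Then 6.659 × 0.000987473 ≈ 0.006576 nmi.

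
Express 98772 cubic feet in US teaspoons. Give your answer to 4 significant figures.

1 cubic foot = 5745.04 US tsp.
98772 × 5745.04 ≈ 5.674 × 10^8 US tsp.

5.674 × 10^8 US tsp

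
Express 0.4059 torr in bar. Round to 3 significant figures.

1 torr = 0.00133322 bar.
So 0.4059 × 0.00133322 ≈ 0.000541 bar.

0.000541 bar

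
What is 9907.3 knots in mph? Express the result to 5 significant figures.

11401 mph

1 knot = 1.15078 mph.
Thus 9907.3 × 1.15078 ≈ 11401 mph.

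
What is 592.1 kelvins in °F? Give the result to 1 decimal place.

606.1 °F

K = (°F + 459.67) × 5/9.
Applying the formula gives 606.1 °F.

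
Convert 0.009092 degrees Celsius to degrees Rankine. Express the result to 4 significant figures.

°R = (°C + 273.15) × 9/5.
Applying the formula gives 491.7 °R.

491.7 degrees Rankine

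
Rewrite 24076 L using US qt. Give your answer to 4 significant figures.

25440 US qt

1 liter = 1.05669 US qt.
So 24076 × 1.05669 ≈ 25440 US qt.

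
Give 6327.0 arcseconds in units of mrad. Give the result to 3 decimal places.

1 arcsecond = 0.00484814 milliradians.
Thus 6327.0 × 0.00484814 ≈ 30.674 mrad.

30.674 milliradians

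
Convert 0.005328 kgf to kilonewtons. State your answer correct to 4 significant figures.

1 kgf = 0.00980665 kN.
0.005328 × 0.00980665 ≈ 5.225 × 10^-5 kN.

5.225 × 10^-5 kilonewtons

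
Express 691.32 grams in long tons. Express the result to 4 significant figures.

1 g = 9.84207 × 10^-7 long ton.
691.32 × 9.84207 × 10^-7 ≈ 0.0006804 long ton.

0.0006804 long ton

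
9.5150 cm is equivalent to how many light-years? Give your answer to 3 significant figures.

1 cm = 1.05700 × 10^-18 ly.
Then 9.5150 × 1.05700 × 10^-18 ≈ 1.01 × 10^-17 ly.

1.01 × 10^-17 light-years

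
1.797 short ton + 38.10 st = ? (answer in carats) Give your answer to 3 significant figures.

9.36 × 10^6 ct

1.797 short ton = 8.15105 × 10^6 ct and 38.10 st = 1.20973 × 10^6 ct.
8.15105 × 10^6 + 1.20973 × 10^6 ≈ 9.36 × 10^6 ct.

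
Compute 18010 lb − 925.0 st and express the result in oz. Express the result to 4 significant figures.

80960 oz

18010 lb = 288160 oz and 925.0 st = 207200 oz.
288160 − 207200 ≈ 80960 oz.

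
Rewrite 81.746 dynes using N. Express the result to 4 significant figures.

0.0008175 N

1 dyne = 1.00000e-5 newtons.
So 81.746 × 1.00000e-5 ≈ 0.0008175 N.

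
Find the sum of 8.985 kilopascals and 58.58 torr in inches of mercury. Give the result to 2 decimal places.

4.96 inHg

8.985 kPa = 2.65327 inHg and 58.58 torr = 2.30630 inHg.
2.65327 + 2.30630 ≈ 4.96 inHg.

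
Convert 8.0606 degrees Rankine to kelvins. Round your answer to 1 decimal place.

°R = K × 9/5.
Applying the formula gives 4.5 K.

4.5 K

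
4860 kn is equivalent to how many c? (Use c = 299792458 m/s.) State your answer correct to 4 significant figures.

8.340 × 10^-6 c

1 knot = 1.71600 × 10^-9 c.
So 4860 × 1.71600 × 10^-9 ≈ 8.340 × 10^-6 c.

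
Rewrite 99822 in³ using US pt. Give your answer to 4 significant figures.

1 cubic inch = 0.0346320 US pt.
Thus 99822 × 0.0346320 ≈ 3457 US pt.

3457 US pints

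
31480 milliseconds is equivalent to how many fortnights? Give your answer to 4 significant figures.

1 ms = 8.26720e-10 fortnight.
So 31480 × 8.26720e-10 ≈ 2.603e-5 fortnight.

2.603e-5 fortnight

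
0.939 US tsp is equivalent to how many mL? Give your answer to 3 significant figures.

4.63 milliliters

1 US teaspoon = 4.92892 mL.
So 0.939 × 4.92892 ≈ 4.63 mL.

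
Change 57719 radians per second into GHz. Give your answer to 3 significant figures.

9.19 × 10^-6 GHz

1 rad/s = 1.59155 × 10^-10 gigahertz.
Thus 57719 × 1.59155 × 10^-10 ≈ 9.19 × 10^-6 GHz.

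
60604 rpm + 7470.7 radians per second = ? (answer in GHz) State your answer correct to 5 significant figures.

2.1991 × 10^-6 GHz

60604 rpm = 1.01007 × 10^-6 GHz and 7470.7 rad/s = 1.18900 × 10^-6 GHz.
1.01007 × 10^-6 + 1.18900 × 10^-6 ≈ 2.1991 × 10^-6 GHz.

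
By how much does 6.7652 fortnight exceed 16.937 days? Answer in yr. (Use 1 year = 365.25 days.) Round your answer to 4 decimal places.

6.7652 fortnight = 0.259310 yr and 16.937 d = 0.0463710 yr.
0.259310 − 0.0463710 ≈ 0.2129 yr.

0.2129 years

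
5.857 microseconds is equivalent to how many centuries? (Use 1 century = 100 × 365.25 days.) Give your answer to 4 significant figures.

1 microsecond = 3.16881 × 10^-16 century.
Then 5.857 × 3.16881 × 10^-16 ≈ 1.856 × 10^-15 century.

1.856 × 10^-15 century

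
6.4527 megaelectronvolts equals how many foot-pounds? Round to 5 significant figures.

7.6252e-13 ft·lbf

1 MeV = 1.18170e-13 ft·lbf.
Then 6.4527 × 1.18170e-13 ≈ 7.6252e-13 ft·lbf.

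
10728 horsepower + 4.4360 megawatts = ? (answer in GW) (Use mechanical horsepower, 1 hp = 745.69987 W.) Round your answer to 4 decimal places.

0.0124 gigawatts

10728 hp = 0.00799987 GW and 4.4360 MW = 0.00443600 GW.
0.00799987 + 0.00443600 ≈ 0.0124 GW.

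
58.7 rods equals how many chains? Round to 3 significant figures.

14.7 chain

1 rod = 0.250000 chain.
Then 58.7 × 0.250000 ≈ 14.7 chain.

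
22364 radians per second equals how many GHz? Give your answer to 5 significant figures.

1 radian per second = 1.59155e-10 gigahertz.
Then 22364 × 1.59155e-10 ≈ 3.5593e-6 GHz.

3.5593e-6 gigahertz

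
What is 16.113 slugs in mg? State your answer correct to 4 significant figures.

1 slug = 1.45939 × 10^7 milligrams.
So 16.113 × 1.45939 × 10^7 ≈ 2.352 × 10^8 mg.

2.352 × 10^8 mg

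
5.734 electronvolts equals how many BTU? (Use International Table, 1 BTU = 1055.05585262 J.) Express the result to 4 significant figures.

8.707 × 10^-22 BTU

1 eV = 1.51857 × 10^-22 BTU.
Then 5.734 × 1.51857 × 10^-22 ≈ 8.707 × 10^-22 BTU.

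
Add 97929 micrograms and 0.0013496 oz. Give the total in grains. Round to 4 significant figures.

97929 μg = 1.51128 gr and 0.0013496 oz = 0.590450 gr.
1.51128 + 0.590450 ≈ 2.102 gr.

2.102 gr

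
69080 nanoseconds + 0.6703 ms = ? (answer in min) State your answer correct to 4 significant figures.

69080 ns = 1.15133 × 10^-6 min and 0.6703 ms = 1.11717 × 10^-5 min.
1.15133 × 10^-6 + 1.11717 × 10^-5 ≈ 1.232 × 10^-5 min.

1.232 × 10^-5 minutes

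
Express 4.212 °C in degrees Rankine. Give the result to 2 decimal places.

499.25 °R

°R = (°C + 273.15) × 9/5.
Applying the formula gives 499.25 °R.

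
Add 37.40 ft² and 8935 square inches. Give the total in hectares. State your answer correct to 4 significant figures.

0.0009239 hectares

37.40 ft² = 0.000347457 ha and 8935 in² = 0.000576450 ha.
0.000347457 + 0.000576450 ≈ 0.0009239 ha.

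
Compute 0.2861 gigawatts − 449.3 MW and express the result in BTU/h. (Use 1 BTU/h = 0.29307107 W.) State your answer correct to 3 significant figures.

0.2861 GW = 9.76214 × 10^8 BTU/h and 449.3 MW = 1.53308 × 10^9 BTU/h.
9.76214 × 10^8 − 1.53308 × 10^9 ≈ -5.57 × 10^8 BTU/h.

-5.57 × 10^8 BTU/h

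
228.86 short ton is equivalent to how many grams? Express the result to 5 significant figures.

2.0762e+8 g

1 short ton = 907185 grams.
Thus 228.86 × 907185 ≈ 2.0762e+8 g.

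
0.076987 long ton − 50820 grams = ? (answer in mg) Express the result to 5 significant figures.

2.7402e+7 mg

0.076987 long ton = 7.82224e+7 mg and 50820 g = 5.08200e+7 mg.
7.82224e+7 − 5.08200e+7 ≈ 2.7402e+7 mg.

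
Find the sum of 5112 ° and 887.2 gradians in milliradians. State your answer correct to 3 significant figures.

103000 milliradians

5112 ° = 89221.2 mrad and 887.2 grad = 13936.1 mrad.
89221.2 + 13936.1 ≈ 103000 mrad.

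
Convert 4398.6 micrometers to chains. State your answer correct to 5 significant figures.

0.00021865 chains

1 micrometer = 4.97097e-8 chain.
Thus 4398.6 × 4.97097e-8 ≈ 0.00021865 chain.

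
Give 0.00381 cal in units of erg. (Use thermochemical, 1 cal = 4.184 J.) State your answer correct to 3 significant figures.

159000 erg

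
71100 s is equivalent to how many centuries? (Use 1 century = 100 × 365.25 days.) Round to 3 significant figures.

2.25e-5 century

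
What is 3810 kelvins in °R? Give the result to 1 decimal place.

6858.0 degrees Rankine

°R = K × 9/5.
Applying the formula gives 6858.0 °R.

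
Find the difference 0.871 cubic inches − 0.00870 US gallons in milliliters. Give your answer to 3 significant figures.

0.871 in³ = 14.2731 mL and 0.00870 US gal = 32.9331 mL.
14.2731 − 32.9331 ≈ -18.7 mL.

-18.7 milliliters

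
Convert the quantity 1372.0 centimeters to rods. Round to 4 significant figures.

1 centimeter = 0.00198839 rod.
So 1372.0 × 0.00198839 ≈ 2.728 rod.

2.728 rod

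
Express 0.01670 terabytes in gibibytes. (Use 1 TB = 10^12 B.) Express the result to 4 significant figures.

15.55 GiB

1 TB = 931.323 GiB.
So 0.01670 × 931.323 ≈ 15.55 GiB.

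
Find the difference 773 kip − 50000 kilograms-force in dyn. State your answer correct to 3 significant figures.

2.95e+11 dyn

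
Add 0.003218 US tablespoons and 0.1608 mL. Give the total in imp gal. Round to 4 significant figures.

0.003218 US tbsp = 1.04670 × 10^-5 imp gal and 0.1608 mL = 3.53711 × 10^-5 imp gal.
1.04670 × 10^-5 + 3.53711 × 10^-5 ≈ 4.584 × 10^-5 imp gal.

4.584 × 10^-5 imp gal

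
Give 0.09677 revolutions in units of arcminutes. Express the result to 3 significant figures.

1 revolution = 21600.0 arcmin.
Then 0.09677 × 21600.0 ≈ 2090 arcmin.

2090 arcmin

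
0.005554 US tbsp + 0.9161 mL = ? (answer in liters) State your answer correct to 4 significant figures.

0.0009982 liters

0.005554 US tbsp = 8.21257 × 10^-5 L and 0.9161 mL = 0.000916100 L.
8.21257 × 10^-5 + 0.000916100 ≈ 0.0009982 L.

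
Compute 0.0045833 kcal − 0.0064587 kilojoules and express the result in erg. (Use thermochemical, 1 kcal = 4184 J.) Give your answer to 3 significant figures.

1.27 × 10^8 ergs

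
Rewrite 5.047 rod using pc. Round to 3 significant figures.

8.23 × 10^-16 parsecs

1 rod = 1.62985 × 10^-16 pc.
So 5.047 × 1.62985 × 10^-16 ≈ 8.23 × 10^-16 pc.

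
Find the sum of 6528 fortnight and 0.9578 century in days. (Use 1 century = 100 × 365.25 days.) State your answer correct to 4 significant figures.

126400 days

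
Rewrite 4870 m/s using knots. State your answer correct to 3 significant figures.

1 m/s = 1.94384 knots.
So 4870 × 1.94384 ≈ 9470 kn.

9470 knots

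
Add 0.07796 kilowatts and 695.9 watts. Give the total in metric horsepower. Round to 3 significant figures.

0.07796 kW = 0.105996 PS and 695.9 W = 0.946161 PS.
0.105996 + 0.946161 ≈ 1.05 PS.

1.05 PS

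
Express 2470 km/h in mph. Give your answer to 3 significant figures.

1 km/h = 0.621371 mph.
Then 2470 × 0.621371 ≈ 1530 mph.

1530 miles per hour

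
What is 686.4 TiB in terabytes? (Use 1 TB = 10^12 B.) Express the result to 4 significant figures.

754.7 TB

1 tebibyte = 1.09951 TB.
So 686.4 × 1.09951 ≈ 754.7 TB.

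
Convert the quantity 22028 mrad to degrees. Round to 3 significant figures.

1260 degrees

1 milliradian = 0.0572958 °.
So 22028 × 0.0572958 ≈ 1260 °.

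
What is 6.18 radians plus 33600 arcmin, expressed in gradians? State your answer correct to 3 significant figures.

6.18 rad = 393.431 grad and 33600 arcmin = 622.222 grad.
393.431 + 622.222 ≈ 1020 grad.

1020 gradians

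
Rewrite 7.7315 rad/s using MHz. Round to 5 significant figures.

1.2305 × 10^-6 MHz

1 rad/s = 1.59155 × 10^-7 MHz.
So 7.7315 × 1.59155 × 10^-7 ≈ 1.2305 × 10^-6 MHz.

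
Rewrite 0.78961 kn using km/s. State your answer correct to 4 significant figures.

1 knot = 0.000514444 km/s.
Thus 0.78961 × 0.000514444 ≈ 0.0004062 km/s.

0.0004062 kilometers per second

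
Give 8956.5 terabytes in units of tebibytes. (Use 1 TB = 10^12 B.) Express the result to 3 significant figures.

8150 TiB

1 TB = 0.909495 TiB.
So 8956.5 × 0.909495 ≈ 8150 TiB.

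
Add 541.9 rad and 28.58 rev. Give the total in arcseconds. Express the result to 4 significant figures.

541.9 rad = 1.11775 × 10^8 arcsec and 28.58 rev = 3.70397 × 10^7 arcsec.
1.11775 × 10^8 + 3.70397 × 10^7 ≈ 1.488 × 10^8 arcsec.

1.488 × 10^8 arcsec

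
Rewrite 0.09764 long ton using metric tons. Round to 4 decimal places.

0.0992 metric tons

1 long ton = 1.01605 metric tons.
So 0.09764 × 1.01605 ≈ 0.0992 t.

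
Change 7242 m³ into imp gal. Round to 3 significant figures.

1.59e+6 imp gal

1 m³ = 219.969 imperial gallons.
Then 7242 × 219.969 ≈ 1.59e+6 imp gal.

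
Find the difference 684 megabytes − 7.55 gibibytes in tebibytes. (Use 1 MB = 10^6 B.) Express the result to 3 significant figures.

-0.00675 tebibytes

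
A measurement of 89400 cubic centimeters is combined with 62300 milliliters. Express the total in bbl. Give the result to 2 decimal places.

0.95 bbl

89400 cm³ = 0.562309 bbl and 62300 mL = 0.391855 bbl.
0.562309 + 0.391855 ≈ 0.95 bbl.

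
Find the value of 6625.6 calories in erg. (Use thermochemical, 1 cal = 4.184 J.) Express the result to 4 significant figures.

1 cal = 4.18400e+7 ergs.
Thus 6625.6 × 4.18400e+7 ≈ 2.772e+11 erg.

2.772e+11 ergs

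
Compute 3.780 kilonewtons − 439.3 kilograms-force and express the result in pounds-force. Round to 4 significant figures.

3.780 kN = 849.778 lbf and 439.3 kgf = 968.491 lbf.
849.778 − 968.491 ≈ -118.7 lbf.

-118.7 lbf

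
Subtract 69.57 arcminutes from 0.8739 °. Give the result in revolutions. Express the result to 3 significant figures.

-0.000793 rev

0.8739 ° = 0.00242750 rev and 69.57 arcmin = 0.00322083 rev.
0.00242750 − 0.00322083 ≈ -0.000793 rev.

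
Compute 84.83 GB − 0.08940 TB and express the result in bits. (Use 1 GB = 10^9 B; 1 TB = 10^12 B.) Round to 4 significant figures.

-3.656e+10 bits

84.83 GB = 6.78640e+11 bit and 0.08940 TB = 7.15200e+11 bit.
6.78640e+11 − 7.15200e+11 ≈ -3.656e+10 bit.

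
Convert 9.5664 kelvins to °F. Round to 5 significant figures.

-442.45 °F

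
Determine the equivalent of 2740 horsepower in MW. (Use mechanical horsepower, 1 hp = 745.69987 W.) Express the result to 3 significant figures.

2.04 megawatts

1 horsepower = 0.000745700 MW.
Then 2740 × 0.000745700 ≈ 2.04 MW.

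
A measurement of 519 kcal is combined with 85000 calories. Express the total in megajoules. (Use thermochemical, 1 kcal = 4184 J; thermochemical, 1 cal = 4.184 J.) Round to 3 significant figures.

519 kcal = 2.17150 MJ and 85000 cal = 0.355640 MJ.
2.17150 + 0.355640 ≈ 2.53 MJ.

2.53 MJ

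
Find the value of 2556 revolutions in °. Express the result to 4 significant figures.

920200 °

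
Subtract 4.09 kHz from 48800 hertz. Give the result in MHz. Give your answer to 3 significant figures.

0.0447 MHz

48800 Hz = 0.0488000 MHz and 4.09 kHz = 0.00409000 MHz.
0.0488000 − 0.00409000 ≈ 0.0447 MHz.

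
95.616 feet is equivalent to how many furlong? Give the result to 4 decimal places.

1 ft = 0.00151515 furlongs.
Thus 95.616 × 0.00151515 ≈ 0.1449 furlong.

0.1449 furlong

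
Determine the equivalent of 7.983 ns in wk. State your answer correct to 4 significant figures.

1.320e-14 wk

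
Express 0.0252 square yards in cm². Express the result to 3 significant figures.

211 cm²

1 square yard = 8361.27 square centimeters.
So 0.0252 × 8361.27 ≈ 211 cm².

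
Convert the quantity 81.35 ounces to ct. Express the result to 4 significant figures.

11530 ct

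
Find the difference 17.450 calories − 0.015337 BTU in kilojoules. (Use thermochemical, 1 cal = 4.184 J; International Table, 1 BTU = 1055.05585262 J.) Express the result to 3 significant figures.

0.0568 kilojoules

17.450 cal = 0.0730108 kJ and 0.015337 BTU = 0.0161814 kJ.
0.0730108 − 0.0161814 ≈ 0.0568 kJ.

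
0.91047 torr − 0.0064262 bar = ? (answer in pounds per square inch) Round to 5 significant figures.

-0.075599 pounds per square inch

0.91047 torr = 0.0176056 psi and 0.0064262 bar = 0.0932042 psi.
0.0176056 − 0.0932042 ≈ -0.075599 psi.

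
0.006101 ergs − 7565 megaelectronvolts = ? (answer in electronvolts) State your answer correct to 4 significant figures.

0.006101 erg = 3.80794e+9 eV and 7565 MeV = 7.56500e+9 eV.
3.80794e+9 − 7.56500e+9 ≈ -3.757e+9 eV.

-3.757e+9 electronvolts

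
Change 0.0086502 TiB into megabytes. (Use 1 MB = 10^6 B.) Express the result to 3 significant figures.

9510 MB

1 tebibyte = 1.09951e+6 MB.
Then 0.0086502 × 1.09951e+6 ≈ 9510 MB.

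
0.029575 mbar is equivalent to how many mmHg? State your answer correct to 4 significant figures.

0.02218 millimeters of mercury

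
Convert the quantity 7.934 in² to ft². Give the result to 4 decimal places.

0.0551 square feet

1 in² = 0.00694444 ft².
7.934 × 0.00694444 ≈ 0.0551 ft².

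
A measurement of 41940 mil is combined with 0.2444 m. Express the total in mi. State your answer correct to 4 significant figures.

0.0008138 miles

41940 mil = 0.000661932 mi and 0.2444 m = 0.000151863 mi.
0.000661932 + 0.000151863 ≈ 0.0008138 mi.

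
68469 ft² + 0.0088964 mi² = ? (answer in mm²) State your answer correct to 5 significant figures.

2.9403e+10 mm²

68469 ft² = 6.36098e+9 mm² and 0.0088964 mi² = 2.30416e+10 mm².
6.36098e+9 + 2.30416e+10 ≈ 2.9403e+10 mm².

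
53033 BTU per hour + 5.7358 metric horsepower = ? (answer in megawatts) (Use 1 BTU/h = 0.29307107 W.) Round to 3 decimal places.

53033 BTU/h = 0.0155424 MW and 5.7358 PS = 0.00421867 MW.
0.0155424 + 0.00421867 ≈ 0.020 MW.

0.020 megawatts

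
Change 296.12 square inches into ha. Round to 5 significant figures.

1.9104 × 10^-5 hectares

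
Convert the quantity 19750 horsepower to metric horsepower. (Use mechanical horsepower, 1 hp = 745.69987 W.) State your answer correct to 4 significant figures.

1 hp = 1.01387 PS.
So 19750 × 1.01387 ≈ 20020 PS.

20020 PS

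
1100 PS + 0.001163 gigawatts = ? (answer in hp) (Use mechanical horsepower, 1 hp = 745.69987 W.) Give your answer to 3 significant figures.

2640 hp

1100 PS = 1084.95 hp and 0.001163 GW = 1559.61 hp.
1084.95 + 1559.61 ≈ 2640 hp.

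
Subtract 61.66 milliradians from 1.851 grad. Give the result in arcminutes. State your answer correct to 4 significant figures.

-112.0 arcminutes

1.851 grad = 99.9540 arcmin and 61.66 mrad = 211.971 arcmin.
99.9540 − 211.971 ≈ -112.0 arcmin.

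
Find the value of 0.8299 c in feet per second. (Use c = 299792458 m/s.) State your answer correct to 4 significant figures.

1 c = 9.83571 × 10^8 ft/s.
So 0.8299 × 9.83571 × 10^8 ≈ 8.163 × 10^8 ft/s.

8.163 × 10^8 feet per second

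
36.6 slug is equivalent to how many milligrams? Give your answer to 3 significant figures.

1 slug = 1.45939e+7 mg.
Thus 36.6 × 1.45939e+7 ≈ 5.34e+8 mg.

5.34e+8 milligrams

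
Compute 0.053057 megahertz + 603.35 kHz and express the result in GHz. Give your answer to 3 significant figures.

0.000656 gigahertz

0.053057 MHz = 5.30570e-5 GHz and 603.35 kHz = 0.000603350 GHz.
5.30570e-5 + 0.000603350 ≈ 0.000656 GHz.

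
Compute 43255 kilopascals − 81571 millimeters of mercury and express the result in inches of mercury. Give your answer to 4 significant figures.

9562 inches of mercury

43255 kPa = 12773.2 inHg and 81571 mmHg = 3211.46 inHg.
12773.2 − 3211.46 ≈ 9562 inHg.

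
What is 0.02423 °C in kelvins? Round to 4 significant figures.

273.2 kelvins

K = °C + 273.15.
Applying the formula gives 273.2 K.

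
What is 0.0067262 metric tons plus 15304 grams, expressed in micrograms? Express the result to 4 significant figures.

0.0067262 t = 6.72620 × 10^9 μg and 15304 g = 1.53040 × 10^10 μg.
6.72620 × 10^9 + 1.53040 × 10^10 ≈ 2.203 × 10^10 μg.

2.203 × 10^10 micrograms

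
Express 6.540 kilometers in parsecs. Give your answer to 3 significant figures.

2.12e-13 pc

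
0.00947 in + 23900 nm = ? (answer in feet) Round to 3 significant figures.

0.00947 in = 0.000789167 ft and 23900 nm = 7.84121 × 10^-5 ft.
0.000789167 + 7.84121 × 10^-5 ≈ 0.000868 ft.

0.000868 ft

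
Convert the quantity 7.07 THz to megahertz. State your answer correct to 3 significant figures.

1 terahertz = 1.00000e+6 megahertz.
Then 7.07 × 1.00000e+6 ≈ 7.07e+6 MHz.

7.07e+6 megahertz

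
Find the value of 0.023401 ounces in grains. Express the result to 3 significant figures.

10.2 gr

1 ounce = 437.500 grains.
Then 0.023401 × 437.500 ≈ 10.2 gr.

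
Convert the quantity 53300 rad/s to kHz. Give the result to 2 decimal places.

8.48 kilohertz

1 radian per second = 0.000159155 kilohertz.
Then 53300 × 0.000159155 ≈ 8.48 kHz.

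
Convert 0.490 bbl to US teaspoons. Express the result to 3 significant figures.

15800 US tsp

1 oil barrel = 32256.0 US tsp.
So 0.490 × 32256.0 ≈ 15800 US tsp.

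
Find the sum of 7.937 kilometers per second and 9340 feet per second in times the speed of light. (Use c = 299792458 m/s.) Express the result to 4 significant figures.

7.937 km/s = 2.64750 × 10^-5 c and 9340 ft/s = 9.49601 × 10^-6 c.
2.64750 × 10^-5 + 9.49601 × 10^-6 ≈ 3.597 × 10^-5 c.

3.597 × 10^-5 c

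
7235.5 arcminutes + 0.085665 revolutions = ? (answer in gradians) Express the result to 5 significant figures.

7235.5 arcmin = 133.991 grad and 0.085665 rev = 34.2660 grad.
133.991 + 34.2660 ≈ 168.26 grad.

168.26 grad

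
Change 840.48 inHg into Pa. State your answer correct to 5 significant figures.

2.8462e+6 Pa

1 inHg = 3386.39 Pa.
Then 840.48 × 3386.39 ≈ 2.8462e+6 Pa.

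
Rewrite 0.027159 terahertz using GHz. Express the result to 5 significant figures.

1 THz = 1000.00 gigahertz.
So 0.027159 × 1000.00 ≈ 27.159 GHz.

27.159 GHz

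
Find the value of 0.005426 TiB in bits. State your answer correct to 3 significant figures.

1 tebibyte = 8.79609 × 10^12 bit.
0.005426 × 8.79609 × 10^12 ≈ 4.77 × 10^10 bit.

4.77 × 10^10 bits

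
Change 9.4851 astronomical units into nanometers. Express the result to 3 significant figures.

1.42e+21 nm

1 au = 1.49598e+20 nm.
9.4851 × 1.49598e+20 ≈ 1.42e+21 nm.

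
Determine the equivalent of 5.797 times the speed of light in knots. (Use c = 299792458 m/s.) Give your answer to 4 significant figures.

3.378e+9 kn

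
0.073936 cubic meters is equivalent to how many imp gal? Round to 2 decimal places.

16.26 imp gal

1 m³ = 219.969 imperial gallons.
Then 0.073936 × 219.969 ≈ 16.26 imp gal.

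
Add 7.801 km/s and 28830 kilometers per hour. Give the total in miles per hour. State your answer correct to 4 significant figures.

35360 mph

7.801 km/s = 17450.3 mph and 28830 km/h = 17914.1 mph.
17450.3 + 17914.1 ≈ 35360 mph.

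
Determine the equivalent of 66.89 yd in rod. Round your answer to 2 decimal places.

12.16 rods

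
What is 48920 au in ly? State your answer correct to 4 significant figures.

0.7735 ly

1 astronomical unit = 1.58125 × 10^-5 ly.
So 48920 × 1.58125 × 10^-5 ≈ 0.7735 ly.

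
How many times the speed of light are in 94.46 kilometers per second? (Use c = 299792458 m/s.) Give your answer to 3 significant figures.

1 kilometer per second = 3.33564e-6 c.
Then 94.46 × 3.33564e-6 ≈ 0.000315 c.

0.000315 times the speed of light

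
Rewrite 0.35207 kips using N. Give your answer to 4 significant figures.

1566 N

1 kip = 4448.22 newtons.
Thus 0.35207 × 4448.22 ≈ 1566 N.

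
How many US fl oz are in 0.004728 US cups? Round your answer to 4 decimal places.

0.0378 US fluid ounces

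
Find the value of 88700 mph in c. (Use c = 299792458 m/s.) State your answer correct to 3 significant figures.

0.000132 times the speed of light

1 mph = 1.49116e-9 c.
88700 × 1.49116e-9 ≈ 0.000132 c.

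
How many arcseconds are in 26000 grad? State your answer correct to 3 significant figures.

1 gradian = 3240.00 arcsec.
Then 26000 × 3240.00 ≈ 8.42 × 10^7 arcsec.

8.42 × 10^7 arcseconds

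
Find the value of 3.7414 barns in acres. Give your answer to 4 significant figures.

1 barn = 2.47105 × 10^-32 acres.
So 3.7414 × 2.47105 × 10^-32 ≈ 9.245 × 10^-32 acre.

9.245 × 10^-32 acre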